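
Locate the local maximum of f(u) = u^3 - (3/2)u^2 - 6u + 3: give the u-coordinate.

f'(u) = 3u^2 - 3u - 6. Setting f'(u) = 0 gives u ∈ {-1, 2}.
Since f''(u) = 6u - 3, we get f''(-1) = -9 < 0 ⇒ local maximum; f''(2) = 9 > 0 ⇒ local minimum.
So the local maximum value is f(-1) = 13/2.

-1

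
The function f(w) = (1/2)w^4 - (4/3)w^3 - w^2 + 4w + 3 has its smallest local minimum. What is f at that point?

-1/6

Critical points: f'(w) = 2w^3 - 4w^2 - 2w + 4 vanishes at w = -1, 1, 2.
f''(w) = 6w^2 - 8w - 2. f''(-1) = 12 > 0 ⇒ local minimum; f''(1) = -4 < 0 ⇒ local maximum; f''(2) = 6 > 0 ⇒ local minimum.
So the smallest local minimum value is f(-1) = -1/6.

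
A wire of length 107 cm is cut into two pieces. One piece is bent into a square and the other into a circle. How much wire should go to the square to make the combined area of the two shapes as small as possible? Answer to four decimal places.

Let x be the length used for the square. Square side x/4; circle radius (107−x)/(2π).
A(x) = (x/4)² + π·((107−x)/(2π))² = x²/16 + (107−x)²/(4π) for 0 ≤ x ≤ 107. A'(x) = x/8 − (107−x)/(2π) = 0 gives x = 4·107/(π+4) ≈ 59.9306.
A'' = 1/8 + 1/(2π) > 0, so this gives the minimum combined area; x ≈ 59.9306 cm to the square.

59.9306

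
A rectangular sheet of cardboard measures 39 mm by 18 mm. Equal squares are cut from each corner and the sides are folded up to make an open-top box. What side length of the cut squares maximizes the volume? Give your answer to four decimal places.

With cut size x, the volume is V(x) = x(39 − 2x)(18 − 2x) for 0 < x < 9.
V'(x) = 12x^2 − 228x + 702. Setting V'(x) = 0 gives x ≈ 3.8653 (the root in (0, 9)).
V''(x) = 24x − 228 is negative there, so this is the maximum; V ≈ 1241.2173.

3.8653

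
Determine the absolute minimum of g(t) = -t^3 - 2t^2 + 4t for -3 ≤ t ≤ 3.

-33

g'(t) = -3t^2 - 4t + 4, which vanishes at t = -2 and t = 2/3.
Evaluating at the critical points and endpoints: g(-3) = -3,  g(-2) = -8,  g(2/3) = 40/27,  g(3) = -33.
So the minimum is g(3) = -33.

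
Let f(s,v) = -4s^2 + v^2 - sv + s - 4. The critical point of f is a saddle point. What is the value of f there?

-67/17

∂f/∂s = -8s - v + 1 = 0 and ∂f/∂v = -s + 2v = 0, so (s, v) = (2/17, 1/17).
The Hessian has f_{ss} = -8, f_{vv} = 2, f_{sv} = -1, giving D = -17 < 0, so the point is a saddle point.
f(2/17, 1/17) = -67/17.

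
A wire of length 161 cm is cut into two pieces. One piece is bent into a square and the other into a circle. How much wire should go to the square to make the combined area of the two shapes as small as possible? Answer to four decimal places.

Let x be the length used for the square. Square side x/4; circle radius (161−x)/(2π).
A(x) = (x/4)² + π·((161−x)/(2π))² = x²/16 + (161−x)²/(4π) for 0 ≤ x ≤ 161. A'(x) = x/8 − (161−x)/(2π) = 0 gives x = 4·161/(π+4) ≈ 90.1760.
A'' = 1/8 + 1/(2π) > 0, so this gives the minimum combined area; x ≈ 90.1760 cm to the square.

90.1760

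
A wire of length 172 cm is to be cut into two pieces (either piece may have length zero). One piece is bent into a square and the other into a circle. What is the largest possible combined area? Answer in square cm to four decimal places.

2354.2199

Let x be the length used for the square. Square side x/4; circle radius (172−x)/(2π).
A(x) = (x/4)² + π·((172−x)/(2π))² = x²/16 + (172−x)²/(4π) for 0 ≤ x ≤ 172. A'(x) = x/8 − (172−x)/(2π) = 0 gives x = 4·172/(π+4) ≈ 96.3371.
A'' > 0, so the interior critical point is a minimum; the maximum is at an endpoint. A(0) = 2354.2199 and A(172) = 1849.0000, so the largest area is 2354.2199.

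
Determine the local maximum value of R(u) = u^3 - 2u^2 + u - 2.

-50/27

Critical points: R'(u) = 3u^2 - 4u + 1 vanishes at u = 1/3, 1.
R''(u) = 6u - 4. R''(1/3) = -2 < 0 ⇒ local maximum; R''(1) = 2 > 0 ⇒ local minimum.
So the local maximum value is R(1/3) = -50/27.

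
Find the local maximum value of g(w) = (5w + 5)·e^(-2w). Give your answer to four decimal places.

6.7957

Differentiating with the product rule gives g'(w) = (-10w - 5)·e^(-2w). Since e^(-2w) > 0, the only critical point is w = -1/2.
g''(-1/2) has the same sign as -10 < 0, so this is a local maximum.
g(-1/2) = (5/2)·e^(1) ≈ 6.7957.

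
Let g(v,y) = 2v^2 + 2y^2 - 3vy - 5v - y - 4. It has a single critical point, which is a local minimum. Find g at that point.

-95/7

∂g/∂v = 4v - 3y - 5 = 0 and ∂g/∂y = -3v + 4y - 1 = 0, so (v, y) = (23/7, 19/7).
The Hessian has g_{vv} = 4, g_{yy} = 4, g_{vy} = -3, giving D = 7 > 0 with g_{vv} > 0, so the point is a local minimum.
g(23/7, 19/7) = -95/7.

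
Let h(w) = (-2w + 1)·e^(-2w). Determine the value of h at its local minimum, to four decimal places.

-0.1353

Differentiating with the product rule gives h'(w) = (4w - 4)·e^(-2w). Since e^(-2w) > 0, the only critical point is w = 1.
h''(1) has the same sign as 4 > 0, so this is a local minimum.
h(1) = (-1)·e^(-2) ≈ -0.1353.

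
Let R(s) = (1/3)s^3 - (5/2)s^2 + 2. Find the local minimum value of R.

-113/6

R'(s) = s^2 - 5s. Setting R'(s) = 0 gives s ∈ {0, 5}.
Second-derivative test with R''(s) = 2s - 5: R''(0) = -5 < 0 ⇒ local maximum; R''(5) = 5 > 0 ⇒ local minimum.
So the local minimum value is R(5) = -113/6.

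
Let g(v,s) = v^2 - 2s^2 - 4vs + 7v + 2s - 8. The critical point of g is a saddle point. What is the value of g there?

-115/12

∂g/∂v = 2v - 4s + 7 = 0 and ∂g/∂s = -4v - 4s + 2 = 0, so (v, s) = (-5/6, 4/3).
The Hessian has g_{vv} = 2, g_{ss} = -4, g_{vs} = -4, giving D = -24 < 0, so the point is a saddle point.
g(-5/6, 4/3) = -115/12.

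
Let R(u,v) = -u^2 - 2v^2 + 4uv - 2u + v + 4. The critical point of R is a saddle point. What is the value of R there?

∂R/∂u = -2u + 4v - 2 = 0 and ∂R/∂v = 4u - 4v + 1 = 0, so (u, v) = (1/2, 3/4).
The Hessian has R_{uu} = -2, R_{vv} = -4, R_{uv} = 4, giving D = -8 < 0, so the point is a saddle point.
R(1/2, 3/4) = 31/8.

31/8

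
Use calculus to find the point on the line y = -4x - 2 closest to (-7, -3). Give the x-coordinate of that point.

-3/17

Minimize D(x)^2 = (x + 7)^2 + (-4x + 1)^2.
d/dx[D^2] = 2(x + 7) + 2·(-4)·(-4x + 1) = 0 ⇒ x = -3/17.
Then y = -22/17 and the distance is √(841/17) ≈ 7.0335.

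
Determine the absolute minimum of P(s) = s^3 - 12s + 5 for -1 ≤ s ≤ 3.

-11

Differentiating, P'(s) = 3s^2 - 12; whose only zero in [-1, 3] is s = 2.
Candidates: P(-1) = 16; P(2) = -11; P(3) = -4.
So the minimum is P(2) = -11.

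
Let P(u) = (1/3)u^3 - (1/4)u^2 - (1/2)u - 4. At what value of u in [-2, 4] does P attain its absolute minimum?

The derivative is u^2 - (1/2)u - 1/2, which vanishes at u = -1/2 and u = 1.
Candidates: P(-2) = -20/3,  P(-1/2) = -185/48,  P(1) = -53/12,  P(4) = 34/3.
So the minimum is P(-2) = -20/3.

-2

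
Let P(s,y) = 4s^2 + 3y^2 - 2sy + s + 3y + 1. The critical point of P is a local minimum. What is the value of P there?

∂P/∂s = 8s - 2y + 1 = 0 and ∂P/∂y = -2s + 6y + 3 = 0, so (s, y) = (-3/11, -13/22).
The Hessian has P_{ss} = 8, P_{yy} = 6, P_{sy} = -2, giving D = 44 > 0 with P_{ss} > 0, so the point is a local minimum.
P(-3/11, -13/22) = -1/44.

-1/44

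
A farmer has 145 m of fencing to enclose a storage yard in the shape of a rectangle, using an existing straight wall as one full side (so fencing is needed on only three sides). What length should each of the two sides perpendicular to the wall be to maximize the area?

145/4

Let the sides perpendicular to the wall have length x and the parallel side y, so 2x + y = 145 and the area is A = xy = x(145 − 2x).
A'(x) = 145 − 4x = 0 gives x = 145/4, and A''(x) = −4 < 0 confirms a maximum.
Then y = 145 − 2·145/4 = 145/2 and A = 21025/8.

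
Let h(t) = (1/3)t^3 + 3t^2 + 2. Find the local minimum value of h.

2

Critical points: h'(t) = t^2 + 6t vanishes at t = -6, 0.
Second-derivative test with h''(t) = 2t + 6: h''(-6) = -6 < 0 ⇒ local maximum; h''(0) = 6 > 0 ⇒ local minimum.
So the local minimum value is h(0) = 2.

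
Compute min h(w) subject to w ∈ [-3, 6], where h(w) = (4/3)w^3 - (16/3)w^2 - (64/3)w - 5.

-271/3

The derivative is 4w^2 - (32/3)w - 64/3, which vanishes at w = -4/3 and w = 4.
Evaluating at the critical points and endpoints: h(-3) = -25; h(-4/3) = 875/81; h(4) = -271/3; h(6) = -37.
So the minimum is h(4) = -271/3.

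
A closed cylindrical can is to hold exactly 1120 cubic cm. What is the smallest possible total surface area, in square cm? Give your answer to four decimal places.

597.0260

With radius r and height h, πr²h = 1120 so h = 1120/(πr²), and S(r) = 2πr² + 2πrh = 2πr² + 2·1120/r.
S'(r) = 4πr − 2·1120/r² = 0 ⇒ r³ = 1120/(2π), so r ≈ 5.6279 and h = 2r ≈ 11.2558.
S''(r) = 4π + 4·1120/r³ > 0, so this is the minimum; S ≈ 597.0260.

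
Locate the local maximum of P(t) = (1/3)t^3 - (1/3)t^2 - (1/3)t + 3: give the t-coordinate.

-1/3

P'(t) = t^2 - (2/3)t - 1/3 = 0 at t = -1/3, 1.
Second-derivative test with P''(t) = 2t - 2/3: P''(-1/3) = -4/3 < 0 ⇒ local maximum; P''(1) = 4/3 > 0 ⇒ local minimum.
The local maximum is P(-1/3) = 248/81.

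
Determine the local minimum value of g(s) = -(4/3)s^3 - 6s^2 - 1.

Critical points: g'(s) = -4s^2 - 12s vanishes at s = -3, 0.
Since g''(s) = -8s - 12, we get g''(-3) = 12 > 0 ⇒ local minimum; g''(0) = -12 < 0 ⇒ local maximum.
The local minimum is g(-3) = -19.

-19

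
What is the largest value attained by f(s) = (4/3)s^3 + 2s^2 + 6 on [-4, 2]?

The derivative is 4s^2 + 4s, which vanishes at s = -1 and s = 0.
Candidates: f(-4) = -142/3, f(-1) = 20/3, f(0) = 6, f(2) = 74/3.
The maximum over the interval is 74/3, attained at s = 2.

74/3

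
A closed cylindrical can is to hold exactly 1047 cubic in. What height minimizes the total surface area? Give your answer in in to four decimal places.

11.0057

With radius r and height h, πr²h = 1047 so h = 1047/(πr²), and S(r) = 2πr² + 2πrh = 2πr² + 2·1047/r.
S'(r) = 4πr − 2·1047/r² = 0 ⇒ r³ = 1047/(2π), so r ≈ 5.5029 and h = 2r ≈ 11.0057.
S''(r) = 4π + 4·1047/r³ > 0, so this is the minimum; S ≈ 570.7935.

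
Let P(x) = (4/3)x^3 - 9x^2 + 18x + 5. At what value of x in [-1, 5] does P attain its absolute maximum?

5

The derivative is 4x^2 - 18x + 18, which vanishes at x = 3/2 and x = 3.
Evaluating at the critical points and endpoints: P(-1) = -70/3; P(3/2) = 65/4; P(3) = 14; P(5) = 110/3.
The maximum over the interval is 110/3, attained at x = 5.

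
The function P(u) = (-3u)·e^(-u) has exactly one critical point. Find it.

1

By the product rule, P'(u) = (3u - 3)·e^(-u). Since e^(-u) > 0, the only critical point is u = 1.
P''(1) has the same sign as 3 > 0, so this is a local minimum.
P(1) = (-3)·e^(-1) ≈ -1.1036.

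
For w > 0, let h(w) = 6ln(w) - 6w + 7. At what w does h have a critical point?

1

h'(w) = 6/w − 6 = 0 gives w = 1.
h''(w) = -6/w², which is negative for w > 0, so this is a local maximum.
h(1) = 6·ln(1) - 6 + 7 ≈ 1.0000.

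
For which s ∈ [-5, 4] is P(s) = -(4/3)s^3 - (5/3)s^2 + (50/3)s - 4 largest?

The derivative is -4s^2 - (10/3)s + 50/3, which vanishes at s = -5/2 and s = 5/3.
Evaluating at the critical points and endpoints: P(-5) = 113/3,  P(-5/2) = -141/4,  P(5/3) = 1051/81,  P(4) = -148/3.
So the maximum is P(-5) = 113/3.

-5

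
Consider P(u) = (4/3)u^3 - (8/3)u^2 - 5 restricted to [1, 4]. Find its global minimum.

The derivative is 4u^2 - (16/3)u, whose only zero in [1, 4] is u = 4/3.
Evaluating at the critical points and endpoints: P(1) = -19/3; P(4/3) = -533/81; P(4) = 113/3.
The minimum over the interval is -533/81, attained at u = 4/3.

-533/81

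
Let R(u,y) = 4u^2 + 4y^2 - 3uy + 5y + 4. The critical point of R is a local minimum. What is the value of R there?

24/11

∂R/∂u = 8u - 3y = 0 and ∂R/∂y = -3u + 8y + 5 = 0, so (u, y) = (-3/11, -8/11).
The Hessian has R_{uu} = 8, R_{yy} = 8, R_{uy} = -3, giving D = 55 > 0 with R_{uu} > 0, so the point is a local minimum.
R(-3/11, -8/11) = 24/11.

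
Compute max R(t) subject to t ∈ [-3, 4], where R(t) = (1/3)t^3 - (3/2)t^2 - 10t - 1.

31/3

The derivative is t^2 - 3t - 10, whose only zero in [-3, 4] is t = -2.
Candidates: R(-3) = 13/2,  R(-2) = 31/3,  R(4) = -131/3.
Hence the absolute maximum is 31/3 at t = -2.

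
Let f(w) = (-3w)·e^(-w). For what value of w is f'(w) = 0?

1

f'(w) = (-3)·e^(-w) + (-3w)·(-1)·e^(-w) = (3w - 3)·e^(-w). Since e^(-w) > 0, the only critical point is w = 1.
f''(1) has the same sign as 3 > 0, so this is a local minimum.
f(1) = (-3)·e^(-1) ≈ -1.1036.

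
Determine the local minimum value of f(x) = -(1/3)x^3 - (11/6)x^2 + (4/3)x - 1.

-43/3

Critical points: f'(x) = -x^2 - (11/3)x + 4/3 vanishes at x = -4, 1/3.
Since f''(x) = -2x - 11/3, we get f''(-4) = 13/3 > 0 ⇒ local minimum; f''(1/3) = -13/3 < 0 ⇒ local maximum.
Thus f has its local minimum at x = -4, with value -43/3.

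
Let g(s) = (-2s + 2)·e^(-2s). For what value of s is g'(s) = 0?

g'(s) = (-2)·e^(-2s) + (-2s + 2)·(-2)·e^(-2s) = (4s - 6)·e^(-2s). Since e^(-2s) > 0, the only critical point is s = 3/2.
g''(3/2) has the same sign as 4 > 0, so this is a local minimum.
g(3/2) = (-1)·e^(-3) ≈ -0.0498.

3/2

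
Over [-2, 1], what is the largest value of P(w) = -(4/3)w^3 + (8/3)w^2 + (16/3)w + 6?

P'(w) = -4w^2 + (16/3)w + 16/3, whose only zero in [-2, 1] is w = -2/3.
Evaluating at the critical points and endpoints: P(-2) = 50/3, P(-2/3) = 326/81, P(1) = 38/3.
Hence the absolute maximum is 50/3 at w = -2.

50/3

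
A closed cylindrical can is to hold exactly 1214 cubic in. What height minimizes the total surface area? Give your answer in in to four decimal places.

With radius r and height h, πr²h = 1214 so h = 1214/(πr²), and S(r) = 2πr² + 2πrh = 2πr² + 2·1214/r.
S'(r) = 4πr − 2·1214/r² = 0 ⇒ r³ = 1214/(2π), so r ≈ 5.7811 and h = 2r ≈ 11.5623.
S''(r) = 4π + 4·1214/r³ > 0, so this is the minimum; S ≈ 629.9803.

11.5623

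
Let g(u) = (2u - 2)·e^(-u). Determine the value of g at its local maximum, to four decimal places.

0.2707

By the product rule, g'(u) = (-2u + 4)·e^(-u). Since e^(-u) > 0, the only critical point is u = 2.
g''(2) has the same sign as -2 < 0, so this is a local maximum.
g(2) = (2)·e^(-2) ≈ 0.2707.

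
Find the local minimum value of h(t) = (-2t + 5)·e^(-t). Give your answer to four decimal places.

h'(t) = (-2)·e^(-t) + (-2t + 5)·(-1)·e^(-t) = (2t - 7)·e^(-t). Since e^(-t) > 0, the only critical point is t = 7/2.
h''(7/2) has the same sign as 2 > 0, so this is a local minimum.
h(7/2) = (-2)·e^(-7/2) ≈ -0.0604.

-0.0604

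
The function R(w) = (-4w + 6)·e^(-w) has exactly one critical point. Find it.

5/2

R'(w) = (-4)·e^(-w) + (-4w + 6)·(-1)·e^(-w) = (4w - 10)·e^(-w). Since e^(-w) > 0, the only critical point is w = 5/2.
R''(5/2) has the same sign as 4 > 0, so this is a local minimum.
R(5/2) = (-4)·e^(-5/2) ≈ -0.3283.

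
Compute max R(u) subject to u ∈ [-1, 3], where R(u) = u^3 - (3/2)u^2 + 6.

39/2

R'(u) = 3u^2 - 3u, which vanishes at u = 0 and u = 1.
Evaluating at the critical points and endpoints: R(-1) = 7/2,  R(0) = 6,  R(1) = 11/2,  R(3) = 39/2.
Hence the absolute maximum is 39/2 at u = 3.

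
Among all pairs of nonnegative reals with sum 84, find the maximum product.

1764

With x + y = 84, the product is P(x) = x(84 − x).
P'(x) = 84 − 2x = 0 gives x = 42; P'' = −2 < 0, so this is the maximum.
P = 42·42 = 1764.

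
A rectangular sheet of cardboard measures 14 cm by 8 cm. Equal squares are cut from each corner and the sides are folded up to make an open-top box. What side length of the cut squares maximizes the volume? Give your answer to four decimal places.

1.6391

With cut size x, the volume is V(x) = x(14 − 2x)(8 − 2x) for 0 < x < 4.
V'(x) = 12x^2 − 88x + 112. Setting V'(x) = 0 gives x ≈ 1.6391 (the root in (0, 4)).
V''(x) = 24x − 88 is negative there, so this is the maximum; V ≈ 82.9814.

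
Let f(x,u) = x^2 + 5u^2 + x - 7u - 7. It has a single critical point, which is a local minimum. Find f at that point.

∂f/∂x = 2x + 1 = 0 and ∂f/∂u = 10u - 7 = 0, so (x, u) = (-1/2, 7/10).
The Hessian has f_{xx} = 2, f_{uu} = 10, f_{xu} = 0, giving D = 20 > 0 with f_{xx} > 0, so the point is a local minimum.
f(-1/2, 7/10) = -97/10.

-97/10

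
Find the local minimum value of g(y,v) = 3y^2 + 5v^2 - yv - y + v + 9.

∂g/∂y = 6y - v - 1 = 0 and ∂g/∂v = -y + 10v + 1 = 0, so (y, v) = (9/59, -5/59).
The Hessian has g_{yy} = 6, g_{vv} = 10, g_{yv} = -1, giving D = 59 > 0 with g_{yy} > 0, so the point is a local minimum.
g(9/59, -5/59) = 524/59.

524/59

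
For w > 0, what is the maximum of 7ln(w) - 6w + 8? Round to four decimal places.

f'(w) = 7/w − 6 = 0 gives w = 7/6.
f''(w) = -7/w², which is negative for w > 0, so this is a local maximum.
f(7/6) = 7·ln(7/6) - 7 + 8 ≈ 2.0791.

2.0791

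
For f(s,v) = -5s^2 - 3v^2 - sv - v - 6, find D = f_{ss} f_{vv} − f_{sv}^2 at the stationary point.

59

∂f/∂s = -10s - v = 0 and ∂f/∂v = -s - 6v - 1 = 0, so (s, v) = (1/59, -10/59).
The Hessian has f_{ss} = -10, f_{vv} = -6, f_{sv} = -1, giving D = 59 > 0 with f_{ss} < 0, so the point is a local maximum.
D = (-10)·(-6) − (-1)^2 = 59.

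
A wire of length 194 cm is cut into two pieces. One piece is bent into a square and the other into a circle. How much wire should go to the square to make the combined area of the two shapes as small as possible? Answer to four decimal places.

Let x be the length used for the square. Square side x/4; circle radius (194−x)/(2π).
A(x) = (x/4)² + π·((194−x)/(2π))² = x²/16 + (194−x)²/(4π) for 0 ≤ x ≤ 194. A'(x) = x/8 − (194−x)/(2π) = 0 gives x = 4·194/(π+4) ≈ 108.6592.
A'' = 1/8 + 1/(2π) > 0, so this gives the minimum combined area; x ≈ 108.6592 cm to the square.

108.6592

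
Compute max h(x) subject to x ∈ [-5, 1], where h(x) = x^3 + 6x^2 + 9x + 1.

The derivative is 3x^2 + 12x + 9, which vanishes at x = -3 and x = -1.
Candidates: h(-5) = -19; h(-3) = 1; h(-1) = -3; h(1) = 17.
So the maximum is h(1) = 17.

17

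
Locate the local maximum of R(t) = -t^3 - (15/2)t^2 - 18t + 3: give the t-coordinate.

-2

Critical points: R'(t) = -3t^2 - 15t - 18 vanishes at t = -3, -2.
R''(t) = -6t - 15. R''(-3) = 3 > 0 ⇒ local minimum; R''(-2) = -3 < 0 ⇒ local maximum.
So the local maximum value is R(-2) = 17.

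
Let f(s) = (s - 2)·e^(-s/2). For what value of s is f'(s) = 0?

4

By the product rule, f'(s) = (-(1/2)s + 2)·e^(-s/2). Since e^(-s/2) > 0, the only critical point is s = 4.
f''(4) has the same sign as -1/2 < 0, so this is a local maximum.
f(4) = (2)·e^(-2) ≈ 0.2707.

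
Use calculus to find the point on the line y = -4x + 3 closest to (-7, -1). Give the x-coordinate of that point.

Minimize D(x)^2 = (x + 7)^2 + (-4x + 4)^2.
d/dx[D^2] = 2(x + 7) + 2·(-4)·(-4x + 4) = 0 ⇒ x = 9/17.
Then y = 15/17 and the distance is √(1024/17) ≈ 7.7611.

9/17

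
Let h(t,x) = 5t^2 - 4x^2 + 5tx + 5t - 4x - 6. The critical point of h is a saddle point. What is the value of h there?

∂h/∂t = 10t + 5x + 5 = 0 and ∂h/∂x = 5t - 8x - 4 = 0, so (t, x) = (-4/21, -13/21).
The Hessian has h_{tt} = 10, h_{xx} = -8, h_{tx} = 5, giving D = -105 < 0, so the point is a saddle point.
h(-4/21, -13/21) = -110/21.

-110/21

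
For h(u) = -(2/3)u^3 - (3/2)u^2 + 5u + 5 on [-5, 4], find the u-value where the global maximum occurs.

h'(u) = -2u^2 - 3u + 5, which vanishes at u = -5/2 and u = 1.
Compare values at every candidate in [-5, 4]: h(-5) = 155/6; h(-5/2) = -155/24; h(1) = 47/6; h(4) = -125/3.
So the maximum is h(-5) = 155/6.

-5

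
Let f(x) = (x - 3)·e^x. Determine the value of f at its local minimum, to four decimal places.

By the product rule, f'(x) = (x - 2)·e^x. Since e^x > 0, the only critical point is x = 2.
f''(2) has the same sign as 1 > 0, so this is a local minimum.
f(2) = (-1)·e^(2) ≈ -7.3891.

-7.3891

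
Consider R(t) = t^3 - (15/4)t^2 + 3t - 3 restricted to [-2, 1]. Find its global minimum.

R'(t) = 3t^2 - (15/2)t + 3, whose only zero in [-2, 1] is t = 1/2.
Compare values at every candidate in [-2, 1]: R(-2) = -32,  R(1/2) = -37/16,  R(1) = -11/4.
The minimum over the interval is -32, attained at t = -2.

-32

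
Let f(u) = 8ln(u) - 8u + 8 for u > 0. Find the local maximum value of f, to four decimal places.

f'(u) = 8/u − 8 = 0 gives u = 1.
f''(u) = -8/u², which is negative for u > 0, so this is a local maximum.
f(1) = 8·ln(1) - 8 + 8 ≈ 0.0000.

0.0000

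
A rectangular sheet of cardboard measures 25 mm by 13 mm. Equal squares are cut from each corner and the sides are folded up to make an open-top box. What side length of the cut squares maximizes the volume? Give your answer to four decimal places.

2.7239

With cut size x, the volume is V(x) = x(25 − 2x)(13 − 2x) for 0 < x < 6.5.
V'(x) = 12x^2 − 152x + 325. Setting V'(x) = 0 gives x ≈ 2.7239 (the root in (0, 6.5)).
V''(x) = 24x − 152 is negative there, so this is the maximum; V ≈ 402.2169.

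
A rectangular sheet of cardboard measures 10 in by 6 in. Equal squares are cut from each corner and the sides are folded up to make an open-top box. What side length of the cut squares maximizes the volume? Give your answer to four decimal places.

With cut size x, the volume is V(x) = x(10 − 2x)(6 − 2x) for 0 < x < 3.
V'(x) = 12x^2 − 64x + 60. Setting V'(x) = 0 gives x ≈ 1.2137 (the root in (0, 3)).
V''(x) = 24x − 64 is negative there, so this is the maximum; V ≈ 32.8353.

1.2137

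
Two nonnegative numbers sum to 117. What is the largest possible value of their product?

13689/4

With x + y = 117, the product is P(x) = x(117 − x).
P'(x) = 117 − 2x = 0 gives x = 117/2; P'' = −2 < 0, so this is the maximum.
P = 117/2·117/2 = 13689/4.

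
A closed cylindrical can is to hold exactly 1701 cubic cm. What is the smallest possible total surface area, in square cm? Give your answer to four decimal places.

788.8312

With radius r and height h, πr²h = 1701 so h = 1701/(πr²), and S(r) = 2πr² + 2πrh = 2πr² + 2·1701/r.
S'(r) = 4πr − 2·1701/r² = 0 ⇒ r³ = 1701/(2π), so r ≈ 6.4691 and h = 2r ≈ 12.9381.
S''(r) = 4π + 4·1701/r³ > 0, so this is the minimum; S ≈ 788.8312.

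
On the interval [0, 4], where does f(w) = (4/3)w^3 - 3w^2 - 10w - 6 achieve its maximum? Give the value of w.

0

Differentiating, f'(w) = 4w^2 - 6w - 10; whose only zero in [0, 4] is w = 5/2.
Compare values at every candidate in [0, 4]: f(0) = -6,  f(5/2) = -347/12,  f(4) = -26/3.
The maximum over the interval is -6, attained at w = 0.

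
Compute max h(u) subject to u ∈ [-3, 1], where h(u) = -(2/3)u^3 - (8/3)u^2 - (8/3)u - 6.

The derivative is -2u^2 - (16/3)u - 8/3, which vanishes at u = -2 and u = -2/3.
Candidates: h(-3) = -4,  h(-2) = -6,  h(-2/3) = -422/81,  h(1) = -12.
So the maximum is h(-3) = -4.

-4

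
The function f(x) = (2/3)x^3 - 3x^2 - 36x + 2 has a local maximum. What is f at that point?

f'(x) = 2x^2 - 6x - 36. Setting f'(x) = 0 gives x ∈ {-3, 6}.
f''(x) = 4x - 6. f''(-3) = -18 < 0 ⇒ local maximum; f''(6) = 18 > 0 ⇒ local minimum.
So the local maximum value is f(-3) = 65.

65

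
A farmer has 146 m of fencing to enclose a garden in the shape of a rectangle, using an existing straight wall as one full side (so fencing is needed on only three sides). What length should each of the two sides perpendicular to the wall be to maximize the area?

Let the sides perpendicular to the wall have length x and the parallel side y, so 2x + y = 146 and the area is A = xy = x(146 − 2x).
A'(x) = 146 − 4x = 0 gives x = 73/2, and A''(x) = −4 < 0 confirms a maximum.
Then y = 146 − 2·73/2 = 73 and A = 5329/2.

73/2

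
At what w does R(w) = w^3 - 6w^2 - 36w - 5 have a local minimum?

R'(w) = 3w^2 - 12w - 36. Setting R'(w) = 0 gives w ∈ {-2, 6}.
Second-derivative test with R''(w) = 6w - 12: R''(-2) = -24 < 0 ⇒ local maximum; R''(6) = 24 > 0 ⇒ local minimum.
The local minimum is R(6) = -221.

6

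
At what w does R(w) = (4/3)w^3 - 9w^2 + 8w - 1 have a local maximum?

Critical points: R'(w) = 4w^2 - 18w + 8 vanishes at w = 1/2, 4.
Since R''(w) = 8w - 18, we get R''(1/2) = -14 < 0 ⇒ local maximum; R''(4) = 14 > 0 ⇒ local minimum.
So the local maximum value is R(1/2) = 11/12.

1/2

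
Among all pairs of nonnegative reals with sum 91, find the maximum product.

With x + y = 91, the product is P(x) = x(91 − x).
P'(x) = 91 − 2x = 0 gives x = 91/2; P'' = −2 < 0, so this is the maximum.
P = 91/2·91/2 = 8281/4.

8281/4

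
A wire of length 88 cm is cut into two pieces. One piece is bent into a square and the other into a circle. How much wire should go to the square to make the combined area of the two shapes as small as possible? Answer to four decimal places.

49.2887

Let x be the length used for the square. Square side x/4; circle radius (88−x)/(2π).
A(x) = (x/4)² + π·((88−x)/(2π))² = x²/16 + (88−x)²/(4π) for 0 ≤ x ≤ 88. A'(x) = x/8 − (88−x)/(2π) = 0 gives x = 4·88/(π+4) ≈ 49.2887.
A'' = 1/8 + 1/(2π) > 0, so this gives the minimum combined area; x ≈ 49.2887 cm to the square.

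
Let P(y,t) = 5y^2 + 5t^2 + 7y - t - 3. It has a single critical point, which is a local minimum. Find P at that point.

-11/2

∂P/∂y = 10y + 7 = 0 and ∂P/∂t = 10t - 1 = 0, so (y, t) = (-7/10, 1/10).
The Hessian has P_{yy} = 10, P_{tt} = 10, P_{yt} = 0, giving D = 100 > 0 with P_{yy} > 0, so the point is a local minimum.
P(-7/10, 1/10) = -11/2.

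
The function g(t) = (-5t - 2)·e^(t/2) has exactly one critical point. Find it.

-12/5

By the product rule, g'(t) = (-(5/2)t - 6)·e^(t/2). Since e^(t/2) > 0, the only critical point is t = -12/5.
g''(-12/5) has the same sign as -5/2 < 0, so this is a local maximum.
g(-12/5) = (10)·e^(-6/5) ≈ 3.0119.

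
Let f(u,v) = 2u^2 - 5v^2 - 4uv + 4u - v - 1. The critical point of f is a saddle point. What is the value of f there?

-75/28

∂f/∂u = 4u - 4v + 4 = 0 and ∂f/∂v = -4u - 10v - 1 = 0, so (u, v) = (-11/14, 3/14).
The Hessian has f_{uu} = 4, f_{vv} = -10, f_{uv} = -4, giving D = -56 < 0, so the point is a saddle point.
f(-11/14, 3/14) = -75/28.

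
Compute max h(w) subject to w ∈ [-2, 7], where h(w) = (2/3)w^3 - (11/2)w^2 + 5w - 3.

-43/24

h'(w) = 2w^2 - 11w + 5, which vanishes at w = 1/2 and w = 5.
Compare values at every candidate in [-2, 7]: h(-2) = -121/3; h(1/2) = -43/24; h(5) = -193/6; h(7) = -53/6.
The maximum over the interval is -43/24, attained at w = 1/2.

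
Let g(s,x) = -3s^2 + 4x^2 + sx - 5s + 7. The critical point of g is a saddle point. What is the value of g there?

443/49

∂g/∂s = -6s + x - 5 = 0 and ∂g/∂x = s + 8x = 0, so (s, x) = (-40/49, 5/49).
The Hessian has g_{ss} = -6, g_{xx} = 8, g_{sx} = 1, giving D = -49 < 0, so the point is a saddle point.
g(-40/49, 5/49) = 443/49.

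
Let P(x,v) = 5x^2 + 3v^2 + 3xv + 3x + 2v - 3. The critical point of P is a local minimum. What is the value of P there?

∂P/∂x = 10x + 3v + 3 = 0 and ∂P/∂v = 3x + 6v + 2 = 0, so (x, v) = (-4/17, -11/51).
The Hessian has P_{xx} = 10, P_{vv} = 6, P_{xv} = 3, giving D = 51 > 0 with P_{xx} > 0, so the point is a local minimum.
P(-4/17, -11/51) = -182/51.

-182/51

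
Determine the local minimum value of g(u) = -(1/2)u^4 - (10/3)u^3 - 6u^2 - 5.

g'(u) = -2u^3 - 10u^2 - 12u = 0 at u = -3, -2, 0.
g''(u) = -6u^2 - 20u - 12. g''(-3) = -6 < 0 ⇒ local maximum; g''(-2) = 4 > 0 ⇒ local minimum; g''(0) = -12 < 0 ⇒ local maximum.
So the local minimum value is g(-2) = -31/3.

-31/3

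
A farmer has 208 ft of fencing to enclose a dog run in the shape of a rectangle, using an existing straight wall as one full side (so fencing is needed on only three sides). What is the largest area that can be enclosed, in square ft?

5408

Let the sides perpendicular to the wall have length x and the parallel side y, so 2x + y = 208 and the area is A = xy = x(208 − 2x).
A'(x) = 208 − 4x = 0 gives x = 52, and A''(x) = −4 < 0 confirms a maximum.
Then y = 208 − 2·52 = 104 and A = 5408.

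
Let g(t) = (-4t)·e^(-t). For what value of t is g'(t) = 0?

By the product rule, g'(t) = (4t - 4)·e^(-t). Since e^(-t) > 0, the only critical point is t = 1.
g''(1) has the same sign as 4 > 0, so this is a local minimum.
g(1) = (-4)·e^(-1) ≈ -1.4715.

1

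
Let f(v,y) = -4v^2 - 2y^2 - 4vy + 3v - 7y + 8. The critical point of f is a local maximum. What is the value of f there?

213/8

∂f/∂v = -8v - 4y + 3 = 0 and ∂f/∂y = -4v - 4y - 7 = 0, so (v, y) = (5/2, -17/4).
The Hessian has f_{vv} = -8, f_{yy} = -4, f_{vy} = -4, giving D = 16 > 0 with f_{vv} < 0, so the point is a local maximum.
f(5/2, -17/4) = 213/8.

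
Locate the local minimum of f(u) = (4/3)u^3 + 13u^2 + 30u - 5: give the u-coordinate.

Critical points: f'(u) = 4u^2 + 26u + 30 vanishes at u = -5, -3/2.
Second-derivative test with f''(u) = 8u + 26: f''(-5) = -14 < 0 ⇒ local maximum; f''(-3/2) = 14 > 0 ⇒ local minimum.
So the local minimum value is f(-3/2) = -101/4.

-3/2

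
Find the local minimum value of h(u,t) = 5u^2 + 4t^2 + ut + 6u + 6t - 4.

-604/79

∂h/∂u = 10u + t + 6 = 0 and ∂h/∂t = u + 8t + 6 = 0, so (u, t) = (-42/79, -54/79).
The Hessian has h_{uu} = 10, h_{tt} = 8, h_{ut} = 1, giving D = 79 > 0 with h_{uu} > 0, so the point is a local minimum.
h(-42/79, -54/79) = -604/79.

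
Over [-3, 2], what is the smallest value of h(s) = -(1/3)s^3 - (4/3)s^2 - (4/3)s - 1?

Differentiating, h'(s) = -s^2 - (8/3)s - 4/3; which vanishes at s = -2 and s = -2/3.
Evaluating at the critical points and endpoints: h(-3) = 0; h(-2) = -1; h(-2/3) = -49/81; h(2) = -35/3.
Hence the absolute minimum is -35/3 at s = 2.

-35/3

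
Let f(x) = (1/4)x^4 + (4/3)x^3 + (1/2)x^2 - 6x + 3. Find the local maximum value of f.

31/3

f'(x) = x^3 + 4x^2 + x - 6 = 0 at x = -3, -2, 1.
Since f''(x) = 3x^2 + 8x + 1, we get f''(-3) = 4 > 0 ⇒ local minimum; f''(-2) = -3 < 0 ⇒ local maximum; f''(1) = 12 > 0 ⇒ local minimum.
So the local maximum value is f(-2) = 31/3.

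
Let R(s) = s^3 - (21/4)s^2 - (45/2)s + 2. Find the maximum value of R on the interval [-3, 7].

329/16

Differentiating, R'(s) = 3s^2 - (21/2)s - 45/2; which vanishes at s = -3/2 and s = 5.
Compare values at every candidate in [-3, 7]: R(-3) = -19/4; R(-3/2) = 329/16; R(5) = -467/4; R(7) = -279/4.
The maximum over the interval is 329/16, attained at s = -3/2.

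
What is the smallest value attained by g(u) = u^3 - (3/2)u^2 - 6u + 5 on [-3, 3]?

Differentiating, g'(u) = 3u^2 - 3u - 6; which vanishes at u = -1 and u = 2.
Evaluating at the critical points and endpoints: g(-3) = -35/2; g(-1) = 17/2; g(2) = -5; g(3) = 1/2.
The minimum over the interval is -35/2, attained at u = -3.

-35/2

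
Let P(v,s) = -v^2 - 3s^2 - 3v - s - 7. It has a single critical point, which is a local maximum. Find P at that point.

-14/3

∂P/∂v = -2v - 3 = 0 and ∂P/∂s = -6s - 1 = 0, so (v, s) = (-3/2, -1/6).
The Hessian has P_{vv} = -2, P_{ss} = -6, P_{vs} = 0, giving D = 12 > 0 with P_{vv} < 0, so the point is a local maximum.
P(-3/2, -1/6) = -14/3.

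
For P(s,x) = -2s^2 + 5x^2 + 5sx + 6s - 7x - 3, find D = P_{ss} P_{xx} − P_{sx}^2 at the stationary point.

∂P/∂s = -4s + 5x + 6 = 0 and ∂P/∂x = 5s + 10x - 7 = 0, so (s, x) = (19/13, -2/65).
The Hessian has P_{ss} = -4, P_{xx} = 10, P_{sx} = 5, giving D = -65 < 0, so the point is a saddle point.
D = (-4)·(10) − (5)^2 = -65.

-65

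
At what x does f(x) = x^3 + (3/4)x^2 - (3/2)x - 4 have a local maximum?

f'(x) = 3x^2 + (3/2)x - 3/2 = 0 at x = -1, 1/2.
f''(x) = 6x + 3/2. f''(-1) = -9/2 < 0 ⇒ local maximum; f''(1/2) = 9/2 > 0 ⇒ local minimum.
So the local maximum value is f(-1) = -11/4.

-1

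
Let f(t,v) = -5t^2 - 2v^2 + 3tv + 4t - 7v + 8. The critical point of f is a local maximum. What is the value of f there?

441/31

∂f/∂t = -10t + 3v + 4 = 0 and ∂f/∂v = 3t - 4v - 7 = 0, so (t, v) = (-5/31, -58/31).
The Hessian has f_{tt} = -10, f_{vv} = -4, f_{tv} = 3, giving D = 31 > 0 with f_{tt} < 0, so the point is a local maximum.
f(-5/31, -58/31) = 441/31.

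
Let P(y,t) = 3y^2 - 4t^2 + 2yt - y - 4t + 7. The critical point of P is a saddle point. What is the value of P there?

∂P/∂y = 6y + 2t - 1 = 0 and ∂P/∂t = 2y - 8t - 4 = 0, so (y, t) = (4/13, -11/26).
The Hessian has P_{yy} = 6, P_{tt} = -8, P_{yt} = 2, giving D = -52 < 0, so the point is a saddle point.
P(4/13, -11/26) = 100/13.

100/13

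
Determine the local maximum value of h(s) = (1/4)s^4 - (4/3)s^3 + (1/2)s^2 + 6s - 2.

16/3

h'(s) = s^3 - 4s^2 + s + 6 = 0 at s = -1, 2, 3.
h''(s) = 3s^2 - 8s + 1. h''(-1) = 12 > 0 ⇒ local minimum; h''(2) = -3 < 0 ⇒ local maximum; h''(3) = 4 > 0 ⇒ local minimum.
The local maximum is h(2) = 16/3.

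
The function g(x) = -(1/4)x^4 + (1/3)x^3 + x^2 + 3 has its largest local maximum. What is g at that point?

Critical points: g'(x) = -x^3 + x^2 + 2x vanishes at x = -1, 0, 2.
g''(x) = -3x^2 + 2x + 2. g''(-1) = -3 < 0 ⇒ local maximum; g''(0) = 2 > 0 ⇒ local minimum; g''(2) = -6 < 0 ⇒ local maximum.
The largest local maximum is g(2) = 17/3.

17/3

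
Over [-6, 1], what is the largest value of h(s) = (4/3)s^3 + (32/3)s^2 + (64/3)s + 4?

112/3

h'(s) = 4s^2 + (64/3)s + 64/3, which vanishes at s = -4 and s = -4/3.
Compare values at every candidate in [-6, 1]: h(-6) = -28,  h(-4) = 4,  h(-4/3) = -700/81,  h(1) = 112/3.
Hence the absolute maximum is 112/3 at s = 1.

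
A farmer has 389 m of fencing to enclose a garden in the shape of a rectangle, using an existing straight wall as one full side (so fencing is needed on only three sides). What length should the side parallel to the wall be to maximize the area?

Let the sides perpendicular to the wall have length x and the parallel side y, so 2x + y = 389 and the area is A = xy = x(389 − 2x).
A'(x) = 389 − 4x = 0 gives x = 389/4, and A''(x) = −4 < 0 confirms a maximum.
Then y = 389 − 2·389/4 = 389/2 and A = 151321/8.

389/2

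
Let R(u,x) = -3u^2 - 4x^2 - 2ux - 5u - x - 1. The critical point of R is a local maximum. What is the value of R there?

∂R/∂u = -6u - 2x - 5 = 0 and ∂R/∂x = -2u - 8x - 1 = 0, so (u, x) = (-19/22, 1/11).
The Hessian has R_{uu} = -6, R_{xx} = -8, R_{ux} = -2, giving D = 44 > 0 with R_{uu} < 0, so the point is a local maximum.
R(-19/22, 1/11) = 49/44.

49/44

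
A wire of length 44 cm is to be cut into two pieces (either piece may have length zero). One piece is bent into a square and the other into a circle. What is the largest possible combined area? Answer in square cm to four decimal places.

Let x be the length used for the square. Square side x/4; circle radius (44−x)/(2π).
A(x) = (x/4)² + π·((44−x)/(2π))² = x²/16 + (44−x)²/(4π) for 0 ≤ x ≤ 44. A'(x) = x/8 − (44−x)/(2π) = 0 gives x = 4·44/(π+4) ≈ 24.6444.
A'' > 0, so the interior critical point is a minimum; the maximum is at an endpoint. A(0) = 154.0620 and A(44) = 121.0000, so the largest area is 154.0620.

154.0620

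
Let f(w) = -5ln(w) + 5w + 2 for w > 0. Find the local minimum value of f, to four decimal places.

7.0000

f'(w) = -5/w + 5 = 0 gives w = 1.
f''(w) = 5/w², which is positive for w > 0, so this is a local minimum.
f(1) = -5·ln(1) + 5 + 2 ≈ 7.0000.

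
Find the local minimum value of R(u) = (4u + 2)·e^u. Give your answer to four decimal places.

Differentiating with the product rule gives R'(u) = (4u + 6)·e^u. Since e^u > 0, the only critical point is u = -3/2.
R''(-3/2) has the same sign as 4 > 0, so this is a local minimum.
R(-3/2) = (-4)·e^(-3/2) ≈ -0.8925.

-0.8925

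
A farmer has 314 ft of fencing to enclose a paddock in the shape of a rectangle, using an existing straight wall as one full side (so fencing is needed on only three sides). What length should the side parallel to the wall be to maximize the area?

157

Let the sides perpendicular to the wall have length x and the parallel side y, so 2x + y = 314 and the area is A = xy = x(314 − 2x).
A'(x) = 314 − 4x = 0 gives x = 157/2, and A''(x) = −4 < 0 confirms a maximum.
Then y = 314 − 2·157/2 = 157 and A = 24649/2.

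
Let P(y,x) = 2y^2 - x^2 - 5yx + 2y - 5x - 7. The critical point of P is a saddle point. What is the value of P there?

-235/33

∂P/∂y = 4y - 5x + 2 = 0 and ∂P/∂x = -5y - 2x - 5 = 0, so (y, x) = (-29/33, -10/33).
The Hessian has P_{yy} = 4, P_{xx} = -2, P_{yx} = -5, giving D = -33 < 0, so the point is a saddle point.
P(-29/33, -10/33) = -235/33.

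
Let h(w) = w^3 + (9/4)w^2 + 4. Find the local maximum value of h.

h'(w) = 3w^2 + (9/2)w = 0 at w = -3/2, 0.
Since h''(w) = 6w + 9/2, we get h''(-3/2) = -9/2 < 0 ⇒ local maximum; h''(0) = 9/2 > 0 ⇒ local minimum.
The local maximum is h(-3/2) = 91/16.

91/16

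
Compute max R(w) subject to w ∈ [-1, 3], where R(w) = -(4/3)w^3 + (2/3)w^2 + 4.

6

The derivative is -4w^2 + (4/3)w, which vanishes at w = 0 and w = 1/3.
Evaluating at the critical points and endpoints: R(-1) = 6,  R(0) = 4,  R(1/3) = 326/81,  R(3) = -26.
The maximum over the interval is 6, attained at w = -1.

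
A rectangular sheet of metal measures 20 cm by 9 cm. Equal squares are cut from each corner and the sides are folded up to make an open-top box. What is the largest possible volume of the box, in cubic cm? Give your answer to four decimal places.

160.1168

With cut size x, the volume is V(x) = x(20 − 2x)(9 − 2x) for 0 < x < 4.5.
V'(x) = 12x^2 − 116x + 180. Setting V'(x) = 0 gives x ≈ 1.9418 (the root in (0, 4.5)).
V''(x) = 24x − 116 is negative there, so this is the maximum; V ≈ 160.1168.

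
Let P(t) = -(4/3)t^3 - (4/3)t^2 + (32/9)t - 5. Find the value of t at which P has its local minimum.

-4/3

P'(t) = -4t^2 - (8/3)t + 32/9. Setting P'(t) = 0 gives t ∈ {-4/3, 2/3}.
Since P''(t) = -8t - 8/3, we get P''(-4/3) = 8 > 0 ⇒ local minimum; P''(2/3) = -8 < 0 ⇒ local maximum.
So the local minimum value is P(-4/3) = -725/81.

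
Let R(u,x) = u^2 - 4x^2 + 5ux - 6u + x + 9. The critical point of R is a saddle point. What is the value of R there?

256/41

∂R/∂u = 2u + 5x - 6 = 0 and ∂R/∂x = 5u - 8x + 1 = 0, so (u, x) = (43/41, 32/41).
The Hessian has R_{uu} = 2, R_{xx} = -8, R_{ux} = 5, giving D = -41 < 0, so the point is a saddle point.
R(43/41, 32/41) = 256/41.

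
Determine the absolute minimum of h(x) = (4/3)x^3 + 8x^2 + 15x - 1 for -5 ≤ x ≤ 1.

Differentiating, h'(x) = 4x^2 + 16x + 15; which vanishes at x = -5/2 and x = -3/2.
Candidates: h(-5) = -128/3,  h(-5/2) = -28/3,  h(-3/2) = -10,  h(1) = 70/3.
Hence the absolute minimum is -128/3 at x = -5.

-128/3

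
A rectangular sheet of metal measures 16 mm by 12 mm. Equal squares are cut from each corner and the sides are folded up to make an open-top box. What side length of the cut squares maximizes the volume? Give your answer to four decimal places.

2.2630

With cut size x, the volume is V(x) = x(16 − 2x)(12 − 2x) for 0 < x < 6.
V'(x) = 12x^2 − 112x + 192. Setting V'(x) = 0 gives x ≈ 2.2630 (the root in (0, 6)).
V''(x) = 24x − 112 is negative there, so this is the maximum; V ≈ 194.0674.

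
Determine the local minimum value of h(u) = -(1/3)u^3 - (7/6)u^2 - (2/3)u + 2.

4/3

Critical points: h'(u) = -u^2 - (7/3)u - 2/3 vanishes at u = -2, -1/3.
Second-derivative test with h''(u) = -2u - 7/3: h''(-2) = 5/3 > 0 ⇒ local minimum; h''(-1/3) = -5/3 < 0 ⇒ local maximum.
The local minimum is h(-2) = 4/3.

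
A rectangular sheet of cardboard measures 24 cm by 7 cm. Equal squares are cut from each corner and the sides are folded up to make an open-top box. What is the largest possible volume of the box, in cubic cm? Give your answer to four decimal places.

With cut size x, the volume is V(x) = x(24 − 2x)(7 − 2x) for 0 < x < 3.5.
V'(x) = 12x^2 − 124x + 168. Setting V'(x) = 0 gives x ≈ 1.6037 (the root in (0, 3.5)).
V''(x) = 24x − 124 is negative there, so this is the maximum; V ≈ 126.4646.

126.4646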